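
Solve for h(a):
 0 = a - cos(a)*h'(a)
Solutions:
 h(a) = C1 + Integral(a/cos(a), a)


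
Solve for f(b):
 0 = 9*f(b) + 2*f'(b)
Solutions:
 f(b) = C1*exp(-9*b/2)


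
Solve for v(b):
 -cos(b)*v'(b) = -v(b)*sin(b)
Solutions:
 v(b) = C1/cos(b)


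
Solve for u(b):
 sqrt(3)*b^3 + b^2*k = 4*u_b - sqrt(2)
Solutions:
 u(b) = C1 + sqrt(3)*b^4/16 + b^3*k/12 + sqrt(2)*b/4


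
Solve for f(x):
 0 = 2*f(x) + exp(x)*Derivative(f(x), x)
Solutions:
 f(x) = C1*exp(2*exp(-x))


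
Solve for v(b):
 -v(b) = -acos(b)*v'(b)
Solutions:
 v(b) = C1*exp(Integral(1/acos(b), b))


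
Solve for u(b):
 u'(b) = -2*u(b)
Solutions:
 u(b) = C1*exp(-2*b)


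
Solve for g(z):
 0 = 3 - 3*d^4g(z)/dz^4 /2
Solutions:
 g(z) = C1 + C2*z + C3*z^2 + C4*z^3 + z^4/12


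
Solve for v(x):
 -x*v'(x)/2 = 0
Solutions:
 v(x) = C1


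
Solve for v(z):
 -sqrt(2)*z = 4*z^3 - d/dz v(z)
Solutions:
 v(z) = C1 + z^4 + sqrt(2)*z^2/2


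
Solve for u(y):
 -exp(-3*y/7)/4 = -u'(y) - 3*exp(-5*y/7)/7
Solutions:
 u(y) = C1 - 7*exp(-3*y/7)/12 + 3*exp(-5*y/7)/5


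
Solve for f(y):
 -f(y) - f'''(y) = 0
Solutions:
 f(y) = C3*exp(-y) + (C1*sin(sqrt(3)*y/2) + C2*cos(sqrt(3)*y/2))*exp(y/2)


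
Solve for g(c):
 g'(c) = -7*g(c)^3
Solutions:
 g(c) = -sqrt(2)*sqrt(-1/(C1 - 7*c))/2
 g(c) = sqrt(2)*sqrt(-1/(C1 - 7*c))/2


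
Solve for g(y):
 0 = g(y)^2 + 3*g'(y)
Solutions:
 g(y) = 3/(C1 + y)


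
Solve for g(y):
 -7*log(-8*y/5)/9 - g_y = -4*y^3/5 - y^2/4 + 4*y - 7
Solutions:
 g(y) = C1 + y^4/5 + y^3/12 - 2*y^2 - 7*y*log(-y)/9 + 7*y*(-3*log(2) + log(5) + 10)/9


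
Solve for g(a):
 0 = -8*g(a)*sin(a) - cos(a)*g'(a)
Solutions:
 g(a) = C1*cos(a)^8


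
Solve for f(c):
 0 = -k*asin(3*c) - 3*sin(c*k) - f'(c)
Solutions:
 f(c) = C1 - k*(c*asin(3*c) + sqrt(1 - 9*c^2)/3) - 3*Piecewise((-cos(c*k)/k, Ne(k, 0)), (0, True))


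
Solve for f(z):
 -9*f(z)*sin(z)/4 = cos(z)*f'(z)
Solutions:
 f(z) = C1*cos(z)^(9/4)


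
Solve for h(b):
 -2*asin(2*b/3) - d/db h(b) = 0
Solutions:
 h(b) = C1 - 2*b*asin(2*b/3) - sqrt(9 - 4*b^2)


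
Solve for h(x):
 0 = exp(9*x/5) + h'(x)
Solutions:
 h(x) = C1 - 5*exp(9*x/5)/9


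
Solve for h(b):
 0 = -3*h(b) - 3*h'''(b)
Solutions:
 h(b) = C3*exp(-b) + (C1*sin(sqrt(3)*b/2) + C2*cos(sqrt(3)*b/2))*exp(b/2)


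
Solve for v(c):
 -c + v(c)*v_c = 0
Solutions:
 v(c) = -sqrt(C1 + c^2)
 v(c) = sqrt(C1 + c^2)


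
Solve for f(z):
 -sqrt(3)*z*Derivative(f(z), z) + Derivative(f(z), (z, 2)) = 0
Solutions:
 f(z) = C1 + C2*erfi(sqrt(2)*3^(1/4)*z/2)


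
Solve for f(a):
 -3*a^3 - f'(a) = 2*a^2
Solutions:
 f(a) = C1 - 3*a^4/4 - 2*a^3/3


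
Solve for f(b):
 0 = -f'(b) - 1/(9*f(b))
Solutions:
 f(b) = -sqrt(C1 - 2*b)/3
 f(b) = sqrt(C1 - 2*b)/3


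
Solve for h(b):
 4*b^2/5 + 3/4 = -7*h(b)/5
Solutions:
 h(b) = -4*b^2/7 - 15/28


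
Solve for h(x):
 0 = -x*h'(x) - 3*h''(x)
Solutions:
 h(x) = C1 + C2*erf(sqrt(6)*x/6)


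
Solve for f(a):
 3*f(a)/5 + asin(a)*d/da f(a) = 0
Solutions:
 f(a) = C1*exp(-3*Integral(1/asin(a), a)/5)


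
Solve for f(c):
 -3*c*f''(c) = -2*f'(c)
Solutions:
 f(c) = C1 + C2*c^(5/3)


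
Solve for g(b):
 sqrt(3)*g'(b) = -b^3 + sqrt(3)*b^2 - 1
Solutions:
 g(b) = C1 - sqrt(3)*b^4/12 + b^3/3 - sqrt(3)*b/3


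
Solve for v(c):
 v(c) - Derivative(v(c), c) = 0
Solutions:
 v(c) = C1*exp(c)


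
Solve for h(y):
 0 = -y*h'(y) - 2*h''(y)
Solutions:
 h(y) = C1 + C2*erf(y/2)


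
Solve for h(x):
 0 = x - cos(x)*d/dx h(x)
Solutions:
 h(x) = C1 + Integral(x/cos(x), x)


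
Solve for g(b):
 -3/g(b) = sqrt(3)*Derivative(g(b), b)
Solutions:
 g(b) = -sqrt(C1 - 2*sqrt(3)*b)
 g(b) = sqrt(C1 - 2*sqrt(3)*b)


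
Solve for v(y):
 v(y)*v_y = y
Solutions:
 v(y) = -sqrt(C1 + y^2)
 v(y) = sqrt(C1 + y^2)


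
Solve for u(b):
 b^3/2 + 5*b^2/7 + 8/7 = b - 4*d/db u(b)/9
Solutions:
 u(b) = C1 - 9*b^4/32 - 15*b^3/28 + 9*b^2/8 - 18*b/7


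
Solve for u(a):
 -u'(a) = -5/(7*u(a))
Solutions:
 u(a) = -sqrt(C1 + 70*a)/7
 u(a) = sqrt(C1 + 70*a)/7


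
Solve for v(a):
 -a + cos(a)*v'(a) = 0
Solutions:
 v(a) = C1 + Integral(a/cos(a), a)


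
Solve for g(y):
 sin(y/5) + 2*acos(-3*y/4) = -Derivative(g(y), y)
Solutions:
 g(y) = C1 - 2*y*acos(-3*y/4) - 2*sqrt(16 - 9*y^2)/3 + 5*cos(y/5)


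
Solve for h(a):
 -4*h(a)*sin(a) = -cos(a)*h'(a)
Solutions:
 h(a) = C1/cos(a)^4


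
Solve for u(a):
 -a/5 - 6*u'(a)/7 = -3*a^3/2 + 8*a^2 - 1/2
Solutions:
 u(a) = C1 + 7*a^4/16 - 28*a^3/9 - 7*a^2/60 + 7*a/12


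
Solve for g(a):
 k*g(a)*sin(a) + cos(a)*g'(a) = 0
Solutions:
 g(a) = C1*exp(k*log(cos(a)))


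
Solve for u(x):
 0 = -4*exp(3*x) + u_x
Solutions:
 u(x) = C1 + 4*exp(3*x)/3


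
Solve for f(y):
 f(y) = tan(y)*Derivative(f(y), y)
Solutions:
 f(y) = C1*sin(y)


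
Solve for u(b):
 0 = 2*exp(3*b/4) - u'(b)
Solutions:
 u(b) = C1 + 8*exp(3*b/4)/3


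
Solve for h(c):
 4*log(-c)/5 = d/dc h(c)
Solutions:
 h(c) = C1 + 4*c*log(-c)/5 - 4*c/5


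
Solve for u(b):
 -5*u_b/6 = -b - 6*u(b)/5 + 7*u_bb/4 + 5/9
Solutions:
 u(b) = C1*exp(b*(-25 + sqrt(8185))/105) + C2*exp(-b*(25 + sqrt(8185))/105) - 5*b/6 - 25/216


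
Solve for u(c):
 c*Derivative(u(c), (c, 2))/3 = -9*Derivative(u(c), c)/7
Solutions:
 u(c) = C1 + C2/c^(20/7)


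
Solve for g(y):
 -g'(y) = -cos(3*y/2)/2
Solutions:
 g(y) = C1 + sin(3*y/2)/3


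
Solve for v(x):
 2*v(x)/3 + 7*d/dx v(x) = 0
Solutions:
 v(x) = C1*exp(-2*x/21)


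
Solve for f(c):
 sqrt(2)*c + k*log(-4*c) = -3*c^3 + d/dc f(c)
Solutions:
 f(c) = C1 + 3*c^4/4 + sqrt(2)*c^2/2 + c*k*log(-c) + c*k*(-1 + 2*log(2))


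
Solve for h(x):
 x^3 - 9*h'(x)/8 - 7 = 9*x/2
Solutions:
 h(x) = C1 + 2*x^4/9 - 2*x^2 - 56*x/9


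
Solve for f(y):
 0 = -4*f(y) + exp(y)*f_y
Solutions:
 f(y) = C1*exp(-4*exp(-y))


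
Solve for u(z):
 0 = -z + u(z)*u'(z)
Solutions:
 u(z) = -sqrt(C1 + z^2)
 u(z) = sqrt(C1 + z^2)


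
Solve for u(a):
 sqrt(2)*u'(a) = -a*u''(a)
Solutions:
 u(a) = C1 + C2*a^(1 - sqrt(2))


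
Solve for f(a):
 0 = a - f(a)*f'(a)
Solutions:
 f(a) = -sqrt(C1 + a^2)
 f(a) = sqrt(C1 + a^2)


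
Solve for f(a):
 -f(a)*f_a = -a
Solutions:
 f(a) = -sqrt(C1 + a^2)
 f(a) = sqrt(C1 + a^2)


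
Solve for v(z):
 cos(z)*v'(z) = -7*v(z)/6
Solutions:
 v(z) = C1*(sin(z) - 1)^(7/12)/(sin(z) + 1)^(7/12)


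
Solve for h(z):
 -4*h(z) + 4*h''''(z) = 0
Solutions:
 h(z) = C1*exp(-z) + C2*exp(z) + C3*sin(z) + C4*cos(z)


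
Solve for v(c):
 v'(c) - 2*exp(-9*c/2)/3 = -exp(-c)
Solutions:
 v(c) = C1 + exp(-c) - 4*exp(-9*c/2)/27


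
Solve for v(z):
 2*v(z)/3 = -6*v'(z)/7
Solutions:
 v(z) = C1*exp(-7*z/9)


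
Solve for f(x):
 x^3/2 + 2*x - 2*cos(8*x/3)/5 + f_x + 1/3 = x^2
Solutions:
 f(x) = C1 - x^4/8 + x^3/3 - x^2 - x/3 + 3*sin(8*x/3)/20


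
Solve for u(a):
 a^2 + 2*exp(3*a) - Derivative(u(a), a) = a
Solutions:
 u(a) = C1 + a^3/3 - a^2/2 + 2*exp(3*a)/3


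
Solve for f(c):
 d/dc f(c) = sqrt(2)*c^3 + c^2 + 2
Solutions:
 f(c) = C1 + sqrt(2)*c^4/4 + c^3/3 + 2*c


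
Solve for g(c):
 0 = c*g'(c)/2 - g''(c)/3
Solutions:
 g(c) = C1 + C2*erfi(sqrt(3)*c/2)


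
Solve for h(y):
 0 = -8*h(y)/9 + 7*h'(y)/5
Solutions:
 h(y) = C1*exp(40*y/63)


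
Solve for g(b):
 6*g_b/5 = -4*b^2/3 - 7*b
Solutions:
 g(b) = C1 - 10*b^3/27 - 35*b^2/12


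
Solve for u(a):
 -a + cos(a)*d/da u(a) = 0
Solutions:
 u(a) = C1 + Integral(a/cos(a), a)


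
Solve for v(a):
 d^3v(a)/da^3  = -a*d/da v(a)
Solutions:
 v(a) = C1 + Integral(C2*airyai(-a) + C3*airybi(-a), a)


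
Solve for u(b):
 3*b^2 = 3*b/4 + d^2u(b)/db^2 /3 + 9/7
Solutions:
 u(b) = C1 + C2*b + 3*b^4/4 - 3*b^3/8 - 27*b^2/14


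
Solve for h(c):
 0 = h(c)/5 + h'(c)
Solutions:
 h(c) = C1*exp(-c/5)


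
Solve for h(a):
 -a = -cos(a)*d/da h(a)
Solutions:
 h(a) = C1 + Integral(a/cos(a), a)


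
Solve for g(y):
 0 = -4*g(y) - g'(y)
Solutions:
 g(y) = C1*exp(-4*y)


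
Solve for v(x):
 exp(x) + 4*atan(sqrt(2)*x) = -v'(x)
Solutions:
 v(x) = C1 - 4*x*atan(sqrt(2)*x) - exp(x) + sqrt(2)*log(2*x^2 + 1)


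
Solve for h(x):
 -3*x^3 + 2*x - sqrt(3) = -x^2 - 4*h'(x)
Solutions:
 h(x) = C1 + 3*x^4/16 - x^3/12 - x^2/4 + sqrt(3)*x/4


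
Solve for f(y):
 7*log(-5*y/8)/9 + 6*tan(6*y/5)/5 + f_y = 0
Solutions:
 f(y) = C1 - 7*y*log(-y)/9 - 7*y*log(5)/9 + 7*y/9 + 7*y*log(2)/3 + log(cos(6*y/5))


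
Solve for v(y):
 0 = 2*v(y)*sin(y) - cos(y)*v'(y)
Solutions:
 v(y) = C1/cos(y)^2


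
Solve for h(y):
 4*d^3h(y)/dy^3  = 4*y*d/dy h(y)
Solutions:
 h(y) = C1 + Integral(C2*airyai(y) + C3*airybi(y), y)


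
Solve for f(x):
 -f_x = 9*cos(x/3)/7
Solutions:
 f(x) = C1 - 27*sin(x/3)/7


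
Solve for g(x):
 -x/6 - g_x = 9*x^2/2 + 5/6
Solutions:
 g(x) = C1 - 3*x^3/2 - x^2/12 - 5*x/6


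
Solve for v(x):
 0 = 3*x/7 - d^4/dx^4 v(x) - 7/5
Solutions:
 v(x) = C1 + C2*x + C3*x^2 + C4*x^3 + x^5/280 - 7*x^4/120


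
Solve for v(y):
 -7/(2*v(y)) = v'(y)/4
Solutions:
 v(y) = -sqrt(C1 - 28*y)
 v(y) = sqrt(C1 - 28*y)


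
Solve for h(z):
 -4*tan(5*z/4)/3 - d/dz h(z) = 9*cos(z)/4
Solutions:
 h(z) = C1 + 16*log(cos(5*z/4))/15 - 9*sin(z)/4


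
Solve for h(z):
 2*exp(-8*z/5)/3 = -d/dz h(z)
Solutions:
 h(z) = C1 + 5*exp(-8*z/5)/12


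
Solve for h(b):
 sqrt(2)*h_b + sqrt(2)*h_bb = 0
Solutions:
 h(b) = C1 + C2*exp(-b)


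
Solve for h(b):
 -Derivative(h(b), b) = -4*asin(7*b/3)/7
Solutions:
 h(b) = C1 + 4*b*asin(7*b/3)/7 + 4*sqrt(9 - 49*b^2)/49


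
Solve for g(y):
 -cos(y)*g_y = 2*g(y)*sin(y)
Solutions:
 g(y) = C1*cos(y)^2


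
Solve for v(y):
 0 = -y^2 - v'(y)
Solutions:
 v(y) = C1 - y^3/3


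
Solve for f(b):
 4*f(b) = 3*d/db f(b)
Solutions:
 f(b) = C1*exp(4*b/3)


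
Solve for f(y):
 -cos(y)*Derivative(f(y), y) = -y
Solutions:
 f(y) = C1 + Integral(y/cos(y), y)


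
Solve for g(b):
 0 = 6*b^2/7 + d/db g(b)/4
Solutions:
 g(b) = C1 - 8*b^3/7


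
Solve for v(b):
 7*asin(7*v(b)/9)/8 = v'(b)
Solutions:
 Integral(1/asin(7*_y/9), (_y, v(b))) = C1 + 7*b/8


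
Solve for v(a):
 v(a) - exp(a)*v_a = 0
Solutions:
 v(a) = C1*exp(-exp(-a))


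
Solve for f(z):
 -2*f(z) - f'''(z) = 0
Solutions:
 f(z) = C3*exp(-2^(1/3)*z) + (C1*sin(2^(1/3)*sqrt(3)*z/2) + C2*cos(2^(1/3)*sqrt(3)*z/2))*exp(2^(1/3)*z/2)


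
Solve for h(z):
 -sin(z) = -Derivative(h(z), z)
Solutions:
 h(z) = C1 - cos(z)


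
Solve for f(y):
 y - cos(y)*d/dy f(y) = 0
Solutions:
 f(y) = C1 + Integral(y/cos(y), y)


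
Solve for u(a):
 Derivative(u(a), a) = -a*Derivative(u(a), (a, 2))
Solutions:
 u(a) = C1 + C2*log(a)


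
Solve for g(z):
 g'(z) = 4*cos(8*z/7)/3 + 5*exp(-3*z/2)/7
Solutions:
 g(z) = C1 + 7*sin(8*z/7)/6 - 10*exp(-3*z/2)/21


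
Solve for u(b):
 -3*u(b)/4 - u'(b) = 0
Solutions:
 u(b) = C1*exp(-3*b/4)


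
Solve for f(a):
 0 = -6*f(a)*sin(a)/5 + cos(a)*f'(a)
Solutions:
 f(a) = C1/cos(a)^(6/5)


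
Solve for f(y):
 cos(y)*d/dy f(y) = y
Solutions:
 f(y) = C1 + Integral(y/cos(y), y)


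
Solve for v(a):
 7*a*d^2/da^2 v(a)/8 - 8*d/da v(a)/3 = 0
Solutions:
 v(a) = C1 + C2*a^(85/21)


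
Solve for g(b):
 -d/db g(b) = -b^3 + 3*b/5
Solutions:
 g(b) = C1 + b^4/4 - 3*b^2/10


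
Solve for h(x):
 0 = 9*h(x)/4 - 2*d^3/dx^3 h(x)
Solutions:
 h(x) = C3*exp(3^(2/3)*x/2) + (C1*sin(3*3^(1/6)*x/4) + C2*cos(3*3^(1/6)*x/4))*exp(-3^(2/3)*x/4)


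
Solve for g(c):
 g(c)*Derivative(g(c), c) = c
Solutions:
 g(c) = -sqrt(C1 + c^2)
 g(c) = sqrt(C1 + c^2)


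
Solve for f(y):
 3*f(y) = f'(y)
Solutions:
 f(y) = C1*exp(3*y)


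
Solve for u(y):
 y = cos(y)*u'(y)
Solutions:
 u(y) = C1 + Integral(y/cos(y), y)


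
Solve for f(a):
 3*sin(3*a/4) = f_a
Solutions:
 f(a) = C1 - 4*cos(3*a/4)


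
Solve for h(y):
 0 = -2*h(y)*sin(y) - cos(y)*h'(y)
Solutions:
 h(y) = C1*cos(y)^2


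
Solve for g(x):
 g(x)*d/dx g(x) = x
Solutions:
 g(x) = -sqrt(C1 + x^2)
 g(x) = sqrt(C1 + x^2)


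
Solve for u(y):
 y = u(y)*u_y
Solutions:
 u(y) = -sqrt(C1 + y^2)
 u(y) = sqrt(C1 + y^2)


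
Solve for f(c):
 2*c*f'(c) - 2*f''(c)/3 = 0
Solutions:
 f(c) = C1 + C2*erfi(sqrt(6)*c/2)


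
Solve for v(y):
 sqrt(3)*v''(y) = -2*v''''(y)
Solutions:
 v(y) = C1 + C2*y + C3*sin(sqrt(2)*3^(1/4)*y/2) + C4*cos(sqrt(2)*3^(1/4)*y/2)


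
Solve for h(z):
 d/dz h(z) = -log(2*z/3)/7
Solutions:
 h(z) = C1 - z*log(z)/7 - z*log(2)/7 + z/7 + z*log(3)/7


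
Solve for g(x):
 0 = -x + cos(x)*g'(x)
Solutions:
 g(x) = C1 + Integral(x/cos(x), x)


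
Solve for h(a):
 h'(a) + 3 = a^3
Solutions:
 h(a) = C1 + a^4/4 - 3*a


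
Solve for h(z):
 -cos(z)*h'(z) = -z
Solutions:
 h(z) = C1 + Integral(z/cos(z), z)


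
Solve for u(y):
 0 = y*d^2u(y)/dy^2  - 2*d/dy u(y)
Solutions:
 u(y) = C1 + C2*y^3


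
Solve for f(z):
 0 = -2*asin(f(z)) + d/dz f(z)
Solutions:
 Integral(1/asin(_y), (_y, f(z))) = C1 + 2*z


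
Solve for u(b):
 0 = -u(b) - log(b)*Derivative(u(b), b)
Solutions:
 u(b) = C1*exp(-li(b))


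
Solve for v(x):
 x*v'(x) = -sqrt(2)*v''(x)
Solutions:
 v(x) = C1 + C2*erf(2^(1/4)*x/2)


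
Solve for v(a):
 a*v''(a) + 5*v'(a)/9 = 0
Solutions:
 v(a) = C1 + C2*a^(4/9)


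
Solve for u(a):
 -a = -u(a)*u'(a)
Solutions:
 u(a) = -sqrt(C1 + a^2)
 u(a) = sqrt(C1 + a^2)


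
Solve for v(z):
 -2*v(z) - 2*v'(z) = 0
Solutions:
 v(z) = C1*exp(-z)


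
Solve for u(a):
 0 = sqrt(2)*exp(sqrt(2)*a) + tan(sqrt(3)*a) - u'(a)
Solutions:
 u(a) = C1 + exp(sqrt(2)*a) - sqrt(3)*log(cos(sqrt(3)*a))/3


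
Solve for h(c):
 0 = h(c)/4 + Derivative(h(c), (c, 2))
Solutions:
 h(c) = C1*sin(c/2) + C2*cos(c/2)


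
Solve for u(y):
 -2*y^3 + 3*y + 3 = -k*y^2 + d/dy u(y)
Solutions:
 u(y) = C1 + k*y^3/3 - y^4/2 + 3*y^2/2 + 3*y


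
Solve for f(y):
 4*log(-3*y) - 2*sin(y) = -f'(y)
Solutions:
 f(y) = C1 - 4*y*log(-y) - 4*y*log(3) + 4*y - 2*cos(y)


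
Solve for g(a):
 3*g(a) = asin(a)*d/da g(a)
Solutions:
 g(a) = C1*exp(3*Integral(1/asin(a), a))


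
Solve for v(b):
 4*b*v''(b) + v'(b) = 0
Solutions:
 v(b) = C1 + C2*b^(3/4)


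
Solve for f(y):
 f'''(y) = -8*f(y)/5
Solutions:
 f(y) = C3*exp(-2*5^(2/3)*y/5) + (C1*sin(sqrt(3)*5^(2/3)*y/5) + C2*cos(sqrt(3)*5^(2/3)*y/5))*exp(5^(2/3)*y/5)


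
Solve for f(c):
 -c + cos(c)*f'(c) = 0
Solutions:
 f(c) = C1 + Integral(c/cos(c), c)


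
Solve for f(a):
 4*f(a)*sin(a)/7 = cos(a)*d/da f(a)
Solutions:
 f(a) = C1/cos(a)^(4/7)


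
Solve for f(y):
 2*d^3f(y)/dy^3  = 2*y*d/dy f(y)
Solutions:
 f(y) = C1 + Integral(C2*airyai(y) + C3*airybi(y), y)


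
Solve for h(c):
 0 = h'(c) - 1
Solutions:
 h(c) = C1 + c


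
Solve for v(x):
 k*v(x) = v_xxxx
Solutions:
 v(x) = C1*exp(-k^(1/4)*x) + C2*exp(k^(1/4)*x) + C3*exp(-I*k^(1/4)*x) + C4*exp(I*k^(1/4)*x)


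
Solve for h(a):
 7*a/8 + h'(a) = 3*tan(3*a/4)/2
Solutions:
 h(a) = C1 - 7*a^2/16 - 2*log(cos(3*a/4))


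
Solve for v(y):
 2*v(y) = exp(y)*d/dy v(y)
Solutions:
 v(y) = C1*exp(-2*exp(-y))


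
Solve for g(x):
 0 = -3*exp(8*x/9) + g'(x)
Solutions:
 g(x) = C1 + 27*exp(8*x/9)/8


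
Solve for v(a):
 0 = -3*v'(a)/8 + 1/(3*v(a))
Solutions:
 v(a) = -sqrt(C1 + 16*a)/3
 v(a) = sqrt(C1 + 16*a)/3


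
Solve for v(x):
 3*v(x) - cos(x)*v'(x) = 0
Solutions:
 v(x) = C1*(sin(x) + 1)^(3/2)/(sin(x) - 1)^(3/2)


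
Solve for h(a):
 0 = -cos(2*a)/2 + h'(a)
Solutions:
 h(a) = C1 + sin(2*a)/4


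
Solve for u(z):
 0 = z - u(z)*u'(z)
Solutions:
 u(z) = -sqrt(C1 + z^2)
 u(z) = sqrt(C1 + z^2)


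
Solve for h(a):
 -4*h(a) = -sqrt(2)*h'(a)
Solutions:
 h(a) = C1*exp(2*sqrt(2)*a)


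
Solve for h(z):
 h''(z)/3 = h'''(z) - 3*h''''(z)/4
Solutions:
 h(z) = C1 + C4*exp(2*z/3) + z*(C2 + C3*exp(z)^(2/3))


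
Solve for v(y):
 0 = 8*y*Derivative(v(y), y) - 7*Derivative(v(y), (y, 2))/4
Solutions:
 v(y) = C1 + C2*erfi(4*sqrt(7)*y/7)


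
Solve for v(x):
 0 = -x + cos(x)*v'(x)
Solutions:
 v(x) = C1 + Integral(x/cos(x), x)


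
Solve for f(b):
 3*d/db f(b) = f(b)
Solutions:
 f(b) = C1*exp(b/3)


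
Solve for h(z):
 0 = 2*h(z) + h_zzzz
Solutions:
 h(z) = (C1*sin(2^(3/4)*z/2) + C2*cos(2^(3/4)*z/2))*exp(-2^(3/4)*z/2) + (C3*sin(2^(3/4)*z/2) + C4*cos(2^(3/4)*z/2))*exp(2^(3/4)*z/2)


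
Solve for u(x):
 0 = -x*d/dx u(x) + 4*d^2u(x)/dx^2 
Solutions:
 u(x) = C1 + C2*erfi(sqrt(2)*x/4)


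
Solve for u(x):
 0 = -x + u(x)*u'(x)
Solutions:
 u(x) = -sqrt(C1 + x^2)
 u(x) = sqrt(C1 + x^2)


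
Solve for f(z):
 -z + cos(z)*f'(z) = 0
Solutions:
 f(z) = C1 + Integral(z/cos(z), z)


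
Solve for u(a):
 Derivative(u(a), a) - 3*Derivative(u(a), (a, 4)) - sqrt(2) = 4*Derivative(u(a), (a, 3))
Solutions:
 u(a) = C1 + C2*exp(-a) + C3*exp(a*(-1 + sqrt(13))/6) + C4*exp(-a*(1 + sqrt(13))/6) + sqrt(2)*a


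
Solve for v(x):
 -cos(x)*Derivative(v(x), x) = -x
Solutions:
 v(x) = C1 + Integral(x/cos(x), x)


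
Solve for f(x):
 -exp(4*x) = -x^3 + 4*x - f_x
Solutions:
 f(x) = C1 - x^4/4 + 2*x^2 + exp(4*x)/4


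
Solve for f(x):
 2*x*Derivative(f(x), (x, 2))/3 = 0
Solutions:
 f(x) = C1 + C2*x


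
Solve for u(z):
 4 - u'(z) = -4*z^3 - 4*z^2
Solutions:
 u(z) = C1 + z^4 + 4*z^3/3 + 4*z


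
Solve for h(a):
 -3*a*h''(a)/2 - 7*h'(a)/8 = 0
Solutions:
 h(a) = C1 + C2*a^(5/12)


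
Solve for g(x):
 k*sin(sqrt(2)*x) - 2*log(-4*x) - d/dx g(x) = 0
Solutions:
 g(x) = C1 - sqrt(2)*k*cos(sqrt(2)*x)/2 - 2*x*log(-x) - 4*x*log(2) + 2*x


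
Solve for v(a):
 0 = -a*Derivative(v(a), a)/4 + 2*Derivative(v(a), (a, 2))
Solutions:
 v(a) = C1 + C2*erfi(a/4)


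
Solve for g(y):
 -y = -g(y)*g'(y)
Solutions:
 g(y) = -sqrt(C1 + y^2)
 g(y) = sqrt(C1 + y^2)


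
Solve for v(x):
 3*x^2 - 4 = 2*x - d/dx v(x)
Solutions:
 v(x) = C1 - x^3 + x^2 + 4*x


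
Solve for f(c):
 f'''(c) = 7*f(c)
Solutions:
 f(c) = C3*exp(7^(1/3)*c) + (C1*sin(sqrt(3)*7^(1/3)*c/2) + C2*cos(sqrt(3)*7^(1/3)*c/2))*exp(-7^(1/3)*c/2)


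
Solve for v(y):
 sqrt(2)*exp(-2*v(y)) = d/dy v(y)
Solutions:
 v(y) = log(-sqrt(C1 + 2*sqrt(2)*y))
 v(y) = log(C1 + 2*sqrt(2)*y)/2


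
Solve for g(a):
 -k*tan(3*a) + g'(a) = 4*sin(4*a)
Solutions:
 g(a) = C1 - k*log(cos(3*a))/3 - cos(4*a)


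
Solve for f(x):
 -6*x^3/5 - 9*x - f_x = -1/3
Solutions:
 f(x) = C1 - 3*x^4/10 - 9*x^2/2 + x/3


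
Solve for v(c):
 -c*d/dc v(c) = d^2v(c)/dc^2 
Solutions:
 v(c) = C1 + C2*erf(sqrt(2)*c/2)


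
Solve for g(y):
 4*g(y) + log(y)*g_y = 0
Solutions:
 g(y) = C1*exp(-4*li(y))


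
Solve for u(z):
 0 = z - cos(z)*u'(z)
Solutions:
 u(z) = C1 + Integral(z/cos(z), z)


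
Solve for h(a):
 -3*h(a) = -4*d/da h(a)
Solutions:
 h(a) = C1*exp(3*a/4)


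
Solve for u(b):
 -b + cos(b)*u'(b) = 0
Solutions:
 u(b) = C1 + Integral(b/cos(b), b)


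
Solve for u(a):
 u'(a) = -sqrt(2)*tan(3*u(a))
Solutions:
 u(a) = -asin(C1*exp(-3*sqrt(2)*a))/3 + pi/3
 u(a) = asin(C1*exp(-3*sqrt(2)*a))/3


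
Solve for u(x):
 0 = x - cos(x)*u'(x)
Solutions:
 u(x) = C1 + Integral(x/cos(x), x)


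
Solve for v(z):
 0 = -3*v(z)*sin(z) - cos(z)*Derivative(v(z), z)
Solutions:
 v(z) = C1*cos(z)^3


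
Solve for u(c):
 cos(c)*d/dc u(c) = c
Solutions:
 u(c) = C1 + Integral(c/cos(c), c)


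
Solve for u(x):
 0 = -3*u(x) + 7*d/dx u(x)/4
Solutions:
 u(x) = C1*exp(12*x/7)


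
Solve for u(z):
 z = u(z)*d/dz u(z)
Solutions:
 u(z) = -sqrt(C1 + z^2)
 u(z) = sqrt(C1 + z^2)


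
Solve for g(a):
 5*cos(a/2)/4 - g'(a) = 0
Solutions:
 g(a) = C1 + 5*sin(a/2)/2


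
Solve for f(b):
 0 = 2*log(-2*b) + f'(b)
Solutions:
 f(b) = C1 - 2*b*log(-b) + 2*b*(1 - log(2))


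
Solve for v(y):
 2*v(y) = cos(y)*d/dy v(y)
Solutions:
 v(y) = C1*(sin(y) + 1)/(sin(y) - 1)


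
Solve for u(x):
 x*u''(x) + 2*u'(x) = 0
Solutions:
 u(x) = C1 + C2/x


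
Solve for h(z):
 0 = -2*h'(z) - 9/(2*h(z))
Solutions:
 h(z) = -sqrt(C1 - 18*z)/2
 h(z) = sqrt(C1 - 18*z)/2


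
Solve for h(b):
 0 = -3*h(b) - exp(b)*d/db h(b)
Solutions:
 h(b) = C1*exp(3*exp(-b))


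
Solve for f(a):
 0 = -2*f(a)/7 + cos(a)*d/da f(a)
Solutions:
 f(a) = C1*(sin(a) + 1)^(1/7)/(sin(a) - 1)^(1/7)


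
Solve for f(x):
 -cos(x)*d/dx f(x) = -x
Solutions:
 f(x) = C1 + Integral(x/cos(x), x)


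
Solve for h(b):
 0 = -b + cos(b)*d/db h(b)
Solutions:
 h(b) = C1 + Integral(b/cos(b), b)


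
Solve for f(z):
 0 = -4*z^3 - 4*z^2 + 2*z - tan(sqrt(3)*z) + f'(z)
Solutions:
 f(z) = C1 + z^4 + 4*z^3/3 - z^2 - sqrt(3)*log(cos(sqrt(3)*z))/3


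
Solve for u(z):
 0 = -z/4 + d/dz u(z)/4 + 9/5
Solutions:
 u(z) = C1 + z^2/2 - 36*z/5


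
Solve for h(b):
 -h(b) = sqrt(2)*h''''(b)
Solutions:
 h(b) = (C1*sin(2^(3/8)*b/2) + C2*cos(2^(3/8)*b/2))*exp(-2^(3/8)*b/2) + (C3*sin(2^(3/8)*b/2) + C4*cos(2^(3/8)*b/2))*exp(2^(3/8)*b/2)


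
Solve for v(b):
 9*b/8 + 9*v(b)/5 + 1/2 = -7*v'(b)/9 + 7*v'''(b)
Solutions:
 v(b) = C1*exp(-b*(70*630^(1/3)/(sqrt(4768269) + 2187)^(1/3) + 14700^(1/3)*(sqrt(4768269) + 2187)^(1/3))/1260)*sin(3^(1/6)*70^(1/3)*b*(-3^(2/3)*70^(1/3)*(sqrt(4768269) + 2187)^(1/3) + 210/(sqrt(4768269) + 2187)^(1/3))/1260) + C2*exp(-b*(70*630^(1/3)/(sqrt(4768269) + 2187)^(1/3) + 14700^(1/3)*(sqrt(4768269) + 2187)^(1/3))/1260)*cos(3^(1/6)*70^(1/3)*b*(-3^(2/3)*70^(1/3)*(sqrt(4768269) + 2187)^(1/3) + 210/(sqrt(4768269) + 2187)^(1/3))/1260) + C3*exp(b*(70*630^(1/3)/(sqrt(4768269) + 2187)^(1/3) + 14700^(1/3)*(sqrt(4768269) + 2187)^(1/3))/630) - 5*b/8 - 5/648


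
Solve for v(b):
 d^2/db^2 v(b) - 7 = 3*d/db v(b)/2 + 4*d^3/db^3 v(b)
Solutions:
 v(b) = C1 - 14*b/3 + (C2*sin(sqrt(23)*b/8) + C3*cos(sqrt(23)*b/8))*exp(b/8)


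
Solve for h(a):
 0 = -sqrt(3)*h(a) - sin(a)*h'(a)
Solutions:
 h(a) = C1*(cos(a) + 1)^(sqrt(3)/2)/(cos(a) - 1)^(sqrt(3)/2)


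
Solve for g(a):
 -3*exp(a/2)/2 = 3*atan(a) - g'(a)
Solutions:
 g(a) = C1 + 3*a*atan(a) + 3*exp(a/2) - 3*log(a^2 + 1)/2


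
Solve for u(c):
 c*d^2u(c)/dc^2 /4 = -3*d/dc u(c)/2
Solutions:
 u(c) = C1 + C2/c^5


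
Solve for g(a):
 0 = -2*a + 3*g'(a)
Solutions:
 g(a) = C1 + a^2/3


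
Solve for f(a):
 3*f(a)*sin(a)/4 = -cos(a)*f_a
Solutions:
 f(a) = C1*cos(a)^(3/4)


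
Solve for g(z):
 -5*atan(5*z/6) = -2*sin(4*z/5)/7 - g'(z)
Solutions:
 g(z) = C1 + 5*z*atan(5*z/6) - 3*log(25*z^2 + 36) + 5*cos(4*z/5)/14


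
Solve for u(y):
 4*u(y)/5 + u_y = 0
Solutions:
 u(y) = C1*exp(-4*y/5)


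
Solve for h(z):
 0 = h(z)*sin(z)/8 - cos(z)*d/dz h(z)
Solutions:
 h(z) = C1/cos(z)^(1/8)


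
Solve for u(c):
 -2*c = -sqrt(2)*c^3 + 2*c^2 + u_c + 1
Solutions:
 u(c) = C1 + sqrt(2)*c^4/4 - 2*c^3/3 - c^2 - c


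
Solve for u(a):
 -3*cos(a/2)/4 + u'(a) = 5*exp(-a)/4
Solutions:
 u(a) = C1 + 3*sin(a/2)/2 - 5*exp(-a)/4


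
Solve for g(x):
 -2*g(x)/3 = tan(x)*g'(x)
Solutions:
 g(x) = C1/sin(x)^(2/3)


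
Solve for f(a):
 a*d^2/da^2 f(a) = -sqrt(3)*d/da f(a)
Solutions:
 f(a) = C1 + C2*a^(1 - sqrt(3))


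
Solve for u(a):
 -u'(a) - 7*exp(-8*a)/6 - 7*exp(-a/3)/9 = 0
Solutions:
 u(a) = C1 + 7*exp(-8*a)/48 + 7*exp(-a/3)/3


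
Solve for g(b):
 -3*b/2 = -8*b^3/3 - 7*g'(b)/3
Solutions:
 g(b) = C1 - 2*b^4/7 + 9*b^2/28


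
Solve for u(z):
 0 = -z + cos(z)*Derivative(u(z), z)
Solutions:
 u(z) = C1 + Integral(z/cos(z), z)


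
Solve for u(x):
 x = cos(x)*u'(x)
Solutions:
 u(x) = C1 + Integral(x/cos(x), x)


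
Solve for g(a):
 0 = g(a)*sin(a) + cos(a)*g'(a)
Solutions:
 g(a) = C1*cos(a)


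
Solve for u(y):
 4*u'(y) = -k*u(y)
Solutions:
 u(y) = C1*exp(-k*y/4)


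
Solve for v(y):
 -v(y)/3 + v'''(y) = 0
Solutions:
 v(y) = C3*exp(3^(2/3)*y/3) + (C1*sin(3^(1/6)*y/2) + C2*cos(3^(1/6)*y/2))*exp(-3^(2/3)*y/6)


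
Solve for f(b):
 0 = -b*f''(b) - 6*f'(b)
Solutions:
 f(b) = C1 + C2/b^5


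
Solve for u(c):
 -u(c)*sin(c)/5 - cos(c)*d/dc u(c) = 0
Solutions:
 u(c) = C1*cos(c)^(1/5)


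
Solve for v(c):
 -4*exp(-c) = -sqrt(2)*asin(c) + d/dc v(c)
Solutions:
 v(c) = C1 + sqrt(2)*c*asin(c) + sqrt(2)*sqrt(1 - c^2) + 4*exp(-c)


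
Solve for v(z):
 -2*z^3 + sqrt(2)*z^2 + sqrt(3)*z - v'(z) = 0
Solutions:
 v(z) = C1 - z^4/2 + sqrt(2)*z^3/3 + sqrt(3)*z^2/2


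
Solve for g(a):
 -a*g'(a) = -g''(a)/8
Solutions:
 g(a) = C1 + C2*erfi(2*a)


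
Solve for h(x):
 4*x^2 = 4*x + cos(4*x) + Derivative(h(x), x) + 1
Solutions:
 h(x) = C1 + 4*x^3/3 - 2*x^2 - x - sin(4*x)/4


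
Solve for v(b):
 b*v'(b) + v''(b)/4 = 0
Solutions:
 v(b) = C1 + C2*erf(sqrt(2)*b)


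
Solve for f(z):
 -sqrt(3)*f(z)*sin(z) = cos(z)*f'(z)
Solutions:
 f(z) = C1*cos(z)^(sqrt(3))


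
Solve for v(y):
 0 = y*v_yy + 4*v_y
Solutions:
 v(y) = C1 + C2/y^3


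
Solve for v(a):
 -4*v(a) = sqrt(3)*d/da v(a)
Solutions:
 v(a) = C1*exp(-4*sqrt(3)*a/3)


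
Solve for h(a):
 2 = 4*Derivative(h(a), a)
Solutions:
 h(a) = C1 + a/2


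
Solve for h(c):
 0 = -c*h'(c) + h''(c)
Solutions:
 h(c) = C1 + C2*erfi(sqrt(2)*c/2)


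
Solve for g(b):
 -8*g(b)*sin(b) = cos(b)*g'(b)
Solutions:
 g(b) = C1*cos(b)^8


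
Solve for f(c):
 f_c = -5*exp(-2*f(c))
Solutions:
 f(c) = log(-sqrt(C1 - 10*c))
 f(c) = log(C1 - 10*c)/2


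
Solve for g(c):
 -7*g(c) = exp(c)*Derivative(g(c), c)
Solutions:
 g(c) = C1*exp(7*exp(-c))


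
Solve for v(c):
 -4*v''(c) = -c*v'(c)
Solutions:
 v(c) = C1 + C2*erfi(sqrt(2)*c/4)


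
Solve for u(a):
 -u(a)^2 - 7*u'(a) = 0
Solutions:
 u(a) = 7/(C1 + a)


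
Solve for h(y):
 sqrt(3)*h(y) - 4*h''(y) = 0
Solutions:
 h(y) = C1*exp(-3^(1/4)*y/2) + C2*exp(3^(1/4)*y/2)


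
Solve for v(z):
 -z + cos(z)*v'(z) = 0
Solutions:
 v(z) = C1 + Integral(z/cos(z), z)


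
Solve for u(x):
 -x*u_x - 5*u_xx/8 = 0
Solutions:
 u(x) = C1 + C2*erf(2*sqrt(5)*x/5)


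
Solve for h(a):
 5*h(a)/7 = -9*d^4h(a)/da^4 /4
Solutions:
 h(a) = (C1*sin(sqrt(3)*5^(1/4)*7^(3/4)*a/21) + C2*cos(sqrt(3)*5^(1/4)*7^(3/4)*a/21))*exp(-sqrt(3)*5^(1/4)*7^(3/4)*a/21) + (C3*sin(sqrt(3)*5^(1/4)*7^(3/4)*a/21) + C4*cos(sqrt(3)*5^(1/4)*7^(3/4)*a/21))*exp(sqrt(3)*5^(1/4)*7^(3/4)*a/21)


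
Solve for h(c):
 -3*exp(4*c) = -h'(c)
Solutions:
 h(c) = C1 + 3*exp(4*c)/4


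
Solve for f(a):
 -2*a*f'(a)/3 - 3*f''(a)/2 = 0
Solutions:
 f(a) = C1 + C2*erf(sqrt(2)*a/3)


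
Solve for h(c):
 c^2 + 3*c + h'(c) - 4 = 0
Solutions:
 h(c) = C1 - c^3/3 - 3*c^2/2 + 4*c


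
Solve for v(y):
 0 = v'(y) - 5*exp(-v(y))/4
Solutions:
 v(y) = log(C1 + 5*y/4)


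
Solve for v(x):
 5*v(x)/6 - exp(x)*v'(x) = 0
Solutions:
 v(x) = C1*exp(-5*exp(-x)/6)


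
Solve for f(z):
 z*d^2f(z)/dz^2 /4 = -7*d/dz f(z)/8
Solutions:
 f(z) = C1 + C2/z^(5/2)


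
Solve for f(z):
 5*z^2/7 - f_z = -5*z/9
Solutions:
 f(z) = C1 + 5*z^3/21 + 5*z^2/18


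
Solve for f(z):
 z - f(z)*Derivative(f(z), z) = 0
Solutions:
 f(z) = -sqrt(C1 + z^2)
 f(z) = sqrt(C1 + z^2)


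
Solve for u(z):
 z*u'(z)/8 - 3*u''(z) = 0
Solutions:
 u(z) = C1 + C2*erfi(sqrt(3)*z/12)


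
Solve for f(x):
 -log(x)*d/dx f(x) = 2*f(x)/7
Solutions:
 f(x) = C1*exp(-2*li(x)/7)


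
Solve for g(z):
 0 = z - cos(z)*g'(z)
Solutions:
 g(z) = C1 + Integral(z/cos(z), z)


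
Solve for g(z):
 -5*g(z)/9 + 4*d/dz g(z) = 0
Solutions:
 g(z) = C1*exp(5*z/36)


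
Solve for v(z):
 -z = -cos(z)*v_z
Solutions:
 v(z) = C1 + Integral(z/cos(z), z)


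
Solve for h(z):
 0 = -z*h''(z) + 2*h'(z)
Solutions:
 h(z) = C1 + C2*z^3


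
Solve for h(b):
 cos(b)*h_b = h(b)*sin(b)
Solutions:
 h(b) = C1/cos(b)


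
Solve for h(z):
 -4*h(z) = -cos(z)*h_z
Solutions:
 h(z) = C1*(sin(z)^2 + 2*sin(z) + 1)/(sin(z)^2 - 2*sin(z) + 1)


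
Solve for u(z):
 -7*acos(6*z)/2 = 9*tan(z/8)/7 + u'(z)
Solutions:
 u(z) = C1 - 7*z*acos(6*z)/2 + 7*sqrt(1 - 36*z^2)/12 + 72*log(cos(z/8))/7


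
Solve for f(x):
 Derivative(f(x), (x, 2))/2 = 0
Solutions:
 f(x) = C1 + C2*x


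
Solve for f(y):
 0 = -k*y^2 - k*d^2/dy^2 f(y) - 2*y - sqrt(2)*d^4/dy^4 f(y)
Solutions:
 f(y) = C1 + C2*y + C3*exp(-2^(3/4)*y*sqrt(-k)/2) + C4*exp(2^(3/4)*y*sqrt(-k)/2) - y^4/12 - y^3/(3*k) + sqrt(2)*y^2/k


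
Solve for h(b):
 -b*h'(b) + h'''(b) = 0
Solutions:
 h(b) = C1 + Integral(C2*airyai(b) + C3*airybi(b), b)


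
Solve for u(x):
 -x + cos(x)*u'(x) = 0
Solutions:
 u(x) = C1 + Integral(x/cos(x), x)


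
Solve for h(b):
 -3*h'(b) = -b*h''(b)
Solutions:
 h(b) = C1 + C2*b^4


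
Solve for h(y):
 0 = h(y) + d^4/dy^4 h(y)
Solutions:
 h(y) = (C1*sin(sqrt(2)*y/2) + C2*cos(sqrt(2)*y/2))*exp(-sqrt(2)*y/2) + (C3*sin(sqrt(2)*y/2) + C4*cos(sqrt(2)*y/2))*exp(sqrt(2)*y/2)


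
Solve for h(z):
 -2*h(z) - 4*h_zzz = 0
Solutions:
 h(z) = C3*exp(-2^(2/3)*z/2) + (C1*sin(2^(2/3)*sqrt(3)*z/4) + C2*cos(2^(2/3)*sqrt(3)*z/4))*exp(2^(2/3)*z/4)


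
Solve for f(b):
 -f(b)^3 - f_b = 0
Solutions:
 f(b) = -sqrt(2)*sqrt(-1/(C1 - b))/2
 f(b) = sqrt(2)*sqrt(-1/(C1 - b))/2


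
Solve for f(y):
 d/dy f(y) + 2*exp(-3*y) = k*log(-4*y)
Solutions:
 f(y) = C1 + k*y*log(-y) + k*y*(-1 + 2*log(2)) + 2*exp(-3*y)/3


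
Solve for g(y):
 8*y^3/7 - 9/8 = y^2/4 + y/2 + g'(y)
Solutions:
 g(y) = C1 + 2*y^4/7 - y^3/12 - y^2/4 - 9*y/8


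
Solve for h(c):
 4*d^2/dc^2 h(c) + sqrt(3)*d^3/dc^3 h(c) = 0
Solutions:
 h(c) = C1 + C2*c + C3*exp(-4*sqrt(3)*c/3)


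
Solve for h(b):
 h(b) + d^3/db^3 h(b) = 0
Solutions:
 h(b) = C3*exp(-b) + (C1*sin(sqrt(3)*b/2) + C2*cos(sqrt(3)*b/2))*exp(b/2)


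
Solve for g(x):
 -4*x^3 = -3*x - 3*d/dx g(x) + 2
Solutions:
 g(x) = C1 + x^4/3 - x^2/2 + 2*x/3


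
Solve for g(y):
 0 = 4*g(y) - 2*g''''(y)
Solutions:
 g(y) = C1*exp(-2^(1/4)*y) + C2*exp(2^(1/4)*y) + C3*sin(2^(1/4)*y) + C4*cos(2^(1/4)*y)


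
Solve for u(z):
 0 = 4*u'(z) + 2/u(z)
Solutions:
 u(z) = -sqrt(C1 - z)
 u(z) = sqrt(C1 - z)


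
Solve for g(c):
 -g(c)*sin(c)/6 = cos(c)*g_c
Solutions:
 g(c) = C1*cos(c)^(1/6)


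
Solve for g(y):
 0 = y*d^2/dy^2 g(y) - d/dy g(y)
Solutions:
 g(y) = C1 + C2*y^2


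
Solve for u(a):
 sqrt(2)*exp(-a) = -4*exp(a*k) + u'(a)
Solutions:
 u(a) = C1 - sqrt(2)*exp(-a) + 4*exp(a*k)/k


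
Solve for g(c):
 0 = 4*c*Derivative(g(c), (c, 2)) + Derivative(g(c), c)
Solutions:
 g(c) = C1 + C2*c^(3/4)


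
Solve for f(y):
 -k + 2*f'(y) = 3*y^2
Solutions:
 f(y) = C1 + k*y/2 + y^3/2


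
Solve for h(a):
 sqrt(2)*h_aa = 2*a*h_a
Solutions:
 h(a) = C1 + C2*erfi(2^(3/4)*a/2)


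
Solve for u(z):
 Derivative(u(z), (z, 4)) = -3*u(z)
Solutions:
 u(z) = (C1*sin(sqrt(2)*3^(1/4)*z/2) + C2*cos(sqrt(2)*3^(1/4)*z/2))*exp(-sqrt(2)*3^(1/4)*z/2) + (C3*sin(sqrt(2)*3^(1/4)*z/2) + C4*cos(sqrt(2)*3^(1/4)*z/2))*exp(sqrt(2)*3^(1/4)*z/2)


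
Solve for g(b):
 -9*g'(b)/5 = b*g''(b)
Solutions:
 g(b) = C1 + C2/b^(4/5)


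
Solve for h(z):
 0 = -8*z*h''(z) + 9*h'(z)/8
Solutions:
 h(z) = C1 + C2*z^(73/64)


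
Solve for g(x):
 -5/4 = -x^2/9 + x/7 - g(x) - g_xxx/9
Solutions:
 g(x) = C3*exp(-3^(2/3)*x) - x^2/9 + x/7 + (C1*sin(3*3^(1/6)*x/2) + C2*cos(3*3^(1/6)*x/2))*exp(3^(2/3)*x/2) + 5/4


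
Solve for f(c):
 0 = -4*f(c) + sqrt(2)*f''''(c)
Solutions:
 f(c) = C1*exp(-2^(3/8)*c) + C2*exp(2^(3/8)*c) + C3*sin(2^(3/8)*c) + C4*cos(2^(3/8)*c)


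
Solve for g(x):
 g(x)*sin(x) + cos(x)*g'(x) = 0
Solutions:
 g(x) = C1*cos(x)


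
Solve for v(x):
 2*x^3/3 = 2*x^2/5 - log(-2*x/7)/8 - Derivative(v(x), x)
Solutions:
 v(x) = C1 - x^4/6 + 2*x^3/15 - x*log(-x)/8 + x*(-log(2) + 1 + log(7))/8


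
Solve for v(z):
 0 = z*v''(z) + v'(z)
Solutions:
 v(z) = C1 + C2*log(z)


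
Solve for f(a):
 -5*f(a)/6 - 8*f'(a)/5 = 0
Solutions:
 f(a) = C1*exp(-25*a/48)


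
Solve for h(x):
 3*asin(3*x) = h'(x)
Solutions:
 h(x) = C1 + 3*x*asin(3*x) + sqrt(1 - 9*x^2)


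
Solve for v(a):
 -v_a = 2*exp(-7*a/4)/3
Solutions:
 v(a) = C1 + 8*exp(-7*a/4)/21


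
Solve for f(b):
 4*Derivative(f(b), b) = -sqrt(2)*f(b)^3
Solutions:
 f(b) = -sqrt(2)*sqrt(-1/(C1 - sqrt(2)*b))
 f(b) = sqrt(2)*sqrt(-1/(C1 - sqrt(2)*b))


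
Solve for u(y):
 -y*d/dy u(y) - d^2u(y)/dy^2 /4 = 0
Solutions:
 u(y) = C1 + C2*erf(sqrt(2)*y)


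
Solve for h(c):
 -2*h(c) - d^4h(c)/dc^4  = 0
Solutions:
 h(c) = (C1*sin(2^(3/4)*c/2) + C2*cos(2^(3/4)*c/2))*exp(-2^(3/4)*c/2) + (C3*sin(2^(3/4)*c/2) + C4*cos(2^(3/4)*c/2))*exp(2^(3/4)*c/2)


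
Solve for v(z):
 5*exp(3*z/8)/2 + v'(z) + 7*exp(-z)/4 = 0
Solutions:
 v(z) = C1 - 20*exp(3*z/8)/3 + 7*exp(-z)/4


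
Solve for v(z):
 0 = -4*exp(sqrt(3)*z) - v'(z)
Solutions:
 v(z) = C1 - 4*sqrt(3)*exp(sqrt(3)*z)/3


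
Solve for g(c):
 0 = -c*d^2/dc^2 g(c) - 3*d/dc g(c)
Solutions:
 g(c) = C1 + C2/c^2


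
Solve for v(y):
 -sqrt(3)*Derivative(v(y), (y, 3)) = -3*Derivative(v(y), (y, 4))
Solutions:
 v(y) = C1 + C2*y + C3*y^2 + C4*exp(sqrt(3)*y/3)


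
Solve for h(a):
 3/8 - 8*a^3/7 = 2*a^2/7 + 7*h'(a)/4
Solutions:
 h(a) = C1 - 8*a^4/49 - 8*a^3/147 + 3*a/14


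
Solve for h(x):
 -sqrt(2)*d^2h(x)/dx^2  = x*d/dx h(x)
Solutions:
 h(x) = C1 + C2*erf(2^(1/4)*x/2)


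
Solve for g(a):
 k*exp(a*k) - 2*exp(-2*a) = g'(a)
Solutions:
 g(a) = C1 + exp(a*k) + exp(-2*a)


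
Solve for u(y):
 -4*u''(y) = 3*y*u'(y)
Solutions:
 u(y) = C1 + C2*erf(sqrt(6)*y/4)


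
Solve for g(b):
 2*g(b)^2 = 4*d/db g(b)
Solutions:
 g(b) = -2/(C1 + b)


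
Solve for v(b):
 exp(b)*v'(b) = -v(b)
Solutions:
 v(b) = C1*exp(exp(-b))


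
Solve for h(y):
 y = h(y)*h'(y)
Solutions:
 h(y) = -sqrt(C1 + y^2)
 h(y) = sqrt(C1 + y^2)


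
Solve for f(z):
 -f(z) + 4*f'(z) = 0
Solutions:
 f(z) = C1*exp(z/4)


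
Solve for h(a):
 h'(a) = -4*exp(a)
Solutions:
 h(a) = C1 - 4*exp(a)


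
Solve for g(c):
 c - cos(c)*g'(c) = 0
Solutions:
 g(c) = C1 + Integral(c/cos(c), c)


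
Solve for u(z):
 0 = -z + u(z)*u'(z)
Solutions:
 u(z) = -sqrt(C1 + z^2)
 u(z) = sqrt(C1 + z^2)


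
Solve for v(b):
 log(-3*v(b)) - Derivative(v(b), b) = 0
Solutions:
 -Integral(1/(log(-_y) + log(3)), (_y, v(b))) = C1 - b


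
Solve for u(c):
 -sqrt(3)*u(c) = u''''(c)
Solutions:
 u(c) = (C1*sin(sqrt(2)*3^(1/8)*c/2) + C2*cos(sqrt(2)*3^(1/8)*c/2))*exp(-sqrt(2)*3^(1/8)*c/2) + (C3*sin(sqrt(2)*3^(1/8)*c/2) + C4*cos(sqrt(2)*3^(1/8)*c/2))*exp(sqrt(2)*3^(1/8)*c/2)


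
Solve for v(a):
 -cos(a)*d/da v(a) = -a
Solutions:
 v(a) = C1 + Integral(a/cos(a), a)


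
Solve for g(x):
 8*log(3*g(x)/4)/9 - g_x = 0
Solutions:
 9*Integral(1/(-log(_y) - log(3) + 2*log(2)), (_y, g(x)))/8 = C1 - x


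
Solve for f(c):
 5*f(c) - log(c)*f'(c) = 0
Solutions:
 f(c) = C1*exp(5*li(c))


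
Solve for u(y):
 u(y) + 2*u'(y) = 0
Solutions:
 u(y) = C1*exp(-y/2)


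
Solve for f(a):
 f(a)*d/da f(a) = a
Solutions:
 f(a) = -sqrt(C1 + a^2)
 f(a) = sqrt(C1 + a^2)


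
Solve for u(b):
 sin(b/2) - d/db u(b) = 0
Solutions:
 u(b) = C1 - 2*cos(b/2)


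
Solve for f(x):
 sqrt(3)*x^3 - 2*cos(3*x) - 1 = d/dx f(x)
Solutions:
 f(x) = C1 + sqrt(3)*x^4/4 - x - 2*sin(3*x)/3


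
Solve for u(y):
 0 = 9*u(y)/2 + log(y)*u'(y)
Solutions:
 u(y) = C1*exp(-9*li(y)/2)


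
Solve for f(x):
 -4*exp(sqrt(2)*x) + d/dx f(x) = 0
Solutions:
 f(x) = C1 + 2*sqrt(2)*exp(sqrt(2)*x)


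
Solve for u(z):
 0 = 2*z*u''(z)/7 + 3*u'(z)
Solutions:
 u(z) = C1 + C2/z^(19/2)


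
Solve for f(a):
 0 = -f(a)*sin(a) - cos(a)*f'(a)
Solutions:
 f(a) = C1*cos(a)


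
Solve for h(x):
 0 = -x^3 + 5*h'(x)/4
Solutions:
 h(x) = C1 + x^4/5


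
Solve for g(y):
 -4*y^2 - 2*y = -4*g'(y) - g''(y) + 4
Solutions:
 g(y) = C1 + C2*exp(-4*y) + y^3/3 + y


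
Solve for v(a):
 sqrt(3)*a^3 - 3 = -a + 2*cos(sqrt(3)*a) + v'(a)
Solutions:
 v(a) = C1 + sqrt(3)*a^4/4 + a^2/2 - 3*a - 2*sqrt(3)*sin(sqrt(3)*a)/3


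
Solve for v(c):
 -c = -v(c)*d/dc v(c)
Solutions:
 v(c) = -sqrt(C1 + c^2)
 v(c) = sqrt(C1 + c^2)


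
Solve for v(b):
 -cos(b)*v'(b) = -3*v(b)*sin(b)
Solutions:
 v(b) = C1/cos(b)^3


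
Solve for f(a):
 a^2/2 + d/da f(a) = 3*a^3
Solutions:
 f(a) = C1 + 3*a^4/4 - a^3/6


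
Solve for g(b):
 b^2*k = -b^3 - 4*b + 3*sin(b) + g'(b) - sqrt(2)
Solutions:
 g(b) = C1 + b^4/4 + b^3*k/3 + 2*b^2 + sqrt(2)*b + 3*cos(b)


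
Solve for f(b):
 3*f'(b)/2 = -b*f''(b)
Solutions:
 f(b) = C1 + C2/sqrt(b)


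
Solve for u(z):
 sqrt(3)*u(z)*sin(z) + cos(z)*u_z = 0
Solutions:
 u(z) = C1*cos(z)^(sqrt(3))


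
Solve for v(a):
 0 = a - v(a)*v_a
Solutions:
 v(a) = -sqrt(C1 + a^2)
 v(a) = sqrt(C1 + a^2)


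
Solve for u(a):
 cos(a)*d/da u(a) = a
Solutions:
 u(a) = C1 + Integral(a/cos(a), a)


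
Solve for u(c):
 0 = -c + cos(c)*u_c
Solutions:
 u(c) = C1 + Integral(c/cos(c), c)


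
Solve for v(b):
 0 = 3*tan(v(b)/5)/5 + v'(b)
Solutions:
 v(b) = -5*asin(C1*exp(-3*b/25)) + 5*pi
 v(b) = 5*asin(C1*exp(-3*b/25))


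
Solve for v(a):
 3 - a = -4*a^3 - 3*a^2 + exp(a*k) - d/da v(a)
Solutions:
 v(a) = C1 - a^4 - a^3 + a^2/2 - 3*a + exp(a*k)/k


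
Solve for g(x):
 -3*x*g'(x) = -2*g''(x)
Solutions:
 g(x) = C1 + C2*erfi(sqrt(3)*x/2)


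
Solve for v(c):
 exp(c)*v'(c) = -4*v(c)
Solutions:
 v(c) = C1*exp(4*exp(-c))


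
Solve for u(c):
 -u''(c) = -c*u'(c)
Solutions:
 u(c) = C1 + C2*erfi(sqrt(2)*c/2)


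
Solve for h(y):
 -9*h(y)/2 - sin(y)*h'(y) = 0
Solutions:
 h(y) = C1*(cos(y) + 1)^(1/4)*(cos(y)^2 + 2*cos(y) + 1)/((cos(y) - 1)^(1/4)*(cos(y)^2 - 2*cos(y) + 1))


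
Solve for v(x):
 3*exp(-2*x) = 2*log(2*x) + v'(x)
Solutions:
 v(x) = C1 - 2*x*log(x) + 2*x*(1 - log(2)) - 3*exp(-2*x)/2


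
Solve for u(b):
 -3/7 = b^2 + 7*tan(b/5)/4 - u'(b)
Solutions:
 u(b) = C1 + b^3/3 + 3*b/7 - 35*log(cos(b/5))/4


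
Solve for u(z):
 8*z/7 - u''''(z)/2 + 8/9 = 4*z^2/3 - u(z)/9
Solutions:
 u(z) = C1*exp(-2^(1/4)*sqrt(3)*z/3) + C2*exp(2^(1/4)*sqrt(3)*z/3) + C3*sin(2^(1/4)*sqrt(3)*z/3) + C4*cos(2^(1/4)*sqrt(3)*z/3) + 12*z^2 - 72*z/7 - 8


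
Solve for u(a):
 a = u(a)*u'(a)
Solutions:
 u(a) = -sqrt(C1 + a^2)
 u(a) = sqrt(C1 + a^2)


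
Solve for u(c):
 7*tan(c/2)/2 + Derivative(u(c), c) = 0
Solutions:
 u(c) = C1 + 7*log(cos(c/2))


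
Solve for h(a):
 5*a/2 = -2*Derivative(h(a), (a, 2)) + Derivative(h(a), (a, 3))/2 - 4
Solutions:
 h(a) = C1 + C2*a + C3*exp(4*a) - 5*a^3/24 - 37*a^2/32


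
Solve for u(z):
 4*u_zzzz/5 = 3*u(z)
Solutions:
 u(z) = C1*exp(-15^(1/4)*sqrt(2)*z/2) + C2*exp(15^(1/4)*sqrt(2)*z/2) + C3*sin(15^(1/4)*sqrt(2)*z/2) + C4*cos(15^(1/4)*sqrt(2)*z/2)


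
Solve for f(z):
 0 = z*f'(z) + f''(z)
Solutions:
 f(z) = C1 + C2*erf(sqrt(2)*z/2)


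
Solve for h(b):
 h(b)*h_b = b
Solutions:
 h(b) = -sqrt(C1 + b^2)
 h(b) = sqrt(C1 + b^2)


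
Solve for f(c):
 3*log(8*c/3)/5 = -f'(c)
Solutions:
 f(c) = C1 - 3*c*log(c)/5 - 9*c*log(2)/5 + 3*c/5 + 3*c*log(3)/5


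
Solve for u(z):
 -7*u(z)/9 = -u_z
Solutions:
 u(z) = C1*exp(7*z/9)


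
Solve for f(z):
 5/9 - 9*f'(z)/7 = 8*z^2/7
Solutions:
 f(z) = C1 - 8*z^3/27 + 35*z/81


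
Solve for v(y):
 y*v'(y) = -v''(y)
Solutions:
 v(y) = C1 + C2*erf(sqrt(2)*y/2)
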